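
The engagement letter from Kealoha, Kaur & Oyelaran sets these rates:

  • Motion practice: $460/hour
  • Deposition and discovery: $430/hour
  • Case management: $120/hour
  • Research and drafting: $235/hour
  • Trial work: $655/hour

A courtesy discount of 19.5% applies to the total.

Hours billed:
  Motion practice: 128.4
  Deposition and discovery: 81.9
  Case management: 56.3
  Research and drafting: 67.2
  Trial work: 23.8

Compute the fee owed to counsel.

$106,596.49

Motion practice: 128.4 × $460 = $59,064.00
Deposition and discovery: 81.9 × $430 = $35,217.00
Case management: 56.3 × $120 = $6,756.00
Research and drafting: 67.2 × $235 = $15,792.00
Trial work: 23.8 × $655 = $15,589.00
Subtotal: $132,418.00
Less 19.5% discount: −$25,821.51
Total: $132,418.00 − $25,821.51 = $106,596.49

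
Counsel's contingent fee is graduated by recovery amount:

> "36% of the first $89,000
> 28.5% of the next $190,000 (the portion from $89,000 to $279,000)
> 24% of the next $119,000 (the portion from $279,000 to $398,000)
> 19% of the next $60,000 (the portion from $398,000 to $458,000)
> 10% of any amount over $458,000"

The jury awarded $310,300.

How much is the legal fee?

First $89,000 at 36% = $32,040.00
Next $190,000 at 28.5% = $54,150.00
Remaining $31,300 at 24% = $7,512.00
Fee: $32,040.00 + $54,150.00 + $7,512.00 = $93,702.00

$93,702.00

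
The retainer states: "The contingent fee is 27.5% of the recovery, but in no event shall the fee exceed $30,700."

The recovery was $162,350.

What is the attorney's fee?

27.5% of $162,350 = $44,646.25
That exceeds the $30,700 cap, so the fee is capped at $30,700.

$30,700.00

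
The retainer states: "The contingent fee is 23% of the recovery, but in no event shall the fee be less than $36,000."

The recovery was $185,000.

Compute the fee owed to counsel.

23% of $185,000 = $42,550.00
That exceeds the $36,000 minimum.

$42,550.00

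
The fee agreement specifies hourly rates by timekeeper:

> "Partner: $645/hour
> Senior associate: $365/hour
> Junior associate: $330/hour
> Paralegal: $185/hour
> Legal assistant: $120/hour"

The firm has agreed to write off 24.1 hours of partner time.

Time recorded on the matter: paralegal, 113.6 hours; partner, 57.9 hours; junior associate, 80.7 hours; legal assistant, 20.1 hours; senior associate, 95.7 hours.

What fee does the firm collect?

Partner: 57.9 × $645 = $37,345.50
Senior associate: 95.7 × $365 = $34,930.50
Junior associate: 80.7 × $330 = $26,631.00
Paralegal: 113.6 × $185 = $21,016.00
Legal assistant: 20.1 × $120 = $2,412.00
Subtotal: $122,335.00
Write-off: 24.1 × $645 = $15,544.50
Total: $122,335.00 − $15,544.50 = $106,790.50

$106,790.50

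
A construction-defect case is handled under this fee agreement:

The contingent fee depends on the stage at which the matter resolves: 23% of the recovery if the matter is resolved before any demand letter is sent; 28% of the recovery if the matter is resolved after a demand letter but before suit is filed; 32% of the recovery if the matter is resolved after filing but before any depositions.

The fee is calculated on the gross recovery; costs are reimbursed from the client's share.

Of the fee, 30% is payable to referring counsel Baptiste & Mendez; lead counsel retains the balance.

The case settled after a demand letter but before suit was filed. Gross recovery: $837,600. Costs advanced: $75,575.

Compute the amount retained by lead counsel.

Fee base is the gross recovery, $837,600; costs are reimbursed separately.
The matter settled after a demand letter but before suit was filed, so the 28% rate applies.
$837,600 × 28% = $234,528.00
Referral share: 30% of $234,528.00 = $70,358.40; lead counsel retains $234,528.00 − $70,358.40 = $164,169.60.

$164,169.60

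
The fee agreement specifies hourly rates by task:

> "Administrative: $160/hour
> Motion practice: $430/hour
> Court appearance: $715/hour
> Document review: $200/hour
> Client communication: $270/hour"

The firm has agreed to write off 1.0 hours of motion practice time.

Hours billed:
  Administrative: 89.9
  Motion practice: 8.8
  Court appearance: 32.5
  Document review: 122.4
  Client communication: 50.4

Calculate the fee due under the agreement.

$79,063.50

Administrative: 89.9 × $160 = $14,384.00
Motion practice: 8.8 × $430 = $3,784.00
Court appearance: 32.5 × $715 = $23,237.50
Document review: 122.4 × $200 = $24,480.00
Client communication: 50.4 × $270 = $13,608.00
Subtotal: $79,493.50
Write-off: 1.0 × $430 = $430.00
Total: $79,493.50 − $430.00 = $79,063.50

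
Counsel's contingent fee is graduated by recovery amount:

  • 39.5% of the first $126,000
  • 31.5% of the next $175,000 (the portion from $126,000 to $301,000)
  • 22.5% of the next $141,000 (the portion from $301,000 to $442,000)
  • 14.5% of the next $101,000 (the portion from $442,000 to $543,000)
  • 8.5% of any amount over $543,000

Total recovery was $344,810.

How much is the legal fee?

First $126,000 at 39.5% = $49,770.00
Next $175,000 at 31.5% = $55,125.00
Remaining $43,810 at 22.5% = $9,857.25
Fee: $49,770.00 + $55,125.00 + $9,857.25 = $114,752.25

$114,752.25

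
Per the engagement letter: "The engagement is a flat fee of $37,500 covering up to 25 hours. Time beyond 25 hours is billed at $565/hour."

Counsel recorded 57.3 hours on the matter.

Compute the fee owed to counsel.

$55,749.50

Flat fee: $37,500.00
Excess hours: 57.3 − 25 = 32.3
Overrun: 32.3 × $565 = $18,249.50
Total: $37,500.00 + $18,249.50 = $55,749.50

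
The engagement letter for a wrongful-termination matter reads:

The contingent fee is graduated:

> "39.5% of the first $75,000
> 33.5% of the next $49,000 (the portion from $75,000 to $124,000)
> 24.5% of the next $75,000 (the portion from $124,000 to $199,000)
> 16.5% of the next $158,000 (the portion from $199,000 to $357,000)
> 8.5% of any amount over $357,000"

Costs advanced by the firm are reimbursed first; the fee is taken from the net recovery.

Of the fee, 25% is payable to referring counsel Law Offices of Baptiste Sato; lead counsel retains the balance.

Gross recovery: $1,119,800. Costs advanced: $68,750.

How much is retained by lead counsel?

Fee base (net of costs): $1,119,800 − $68,750 = $1,051,050
First $75,000 at 39.5% = $29,625.00
Next $49,000 at 33.5% = $16,415.00
Next $75,000 at 24.5% = $18,375.00
Next $158,000 at 16.5% = $26,070.00
Remaining $694,050 at 8.5% = $58,994.25
Fee: $29,625.00 + $16,415.00 + $18,375.00 + $26,070.00 + $58,994.25 = $149,479.25
Referral share: 25% of $149,479.25 = $37,369.81; lead counsel retains $149,479.25 − $37,369.81 = $112,109.44.

$112,109.44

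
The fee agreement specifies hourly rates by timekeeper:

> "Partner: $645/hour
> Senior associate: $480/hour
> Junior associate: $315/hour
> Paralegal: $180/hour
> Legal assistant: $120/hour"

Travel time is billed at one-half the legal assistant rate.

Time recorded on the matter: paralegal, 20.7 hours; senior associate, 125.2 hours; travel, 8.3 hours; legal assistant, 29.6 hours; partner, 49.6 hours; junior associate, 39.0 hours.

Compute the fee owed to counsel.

$112,149.00

Partner: 49.6 × $645 = $31,992.00
Senior associate: 125.2 × $480 = $60,096.00
Junior associate: 39.0 × $315 = $12,285.00
Paralegal: 20.7 × $180 = $3,726.00
Legal assistant: 29.6 × $120 = $3,552.00
Subtotal: $31,992.00 + $60,096.00 + $12,285.00 + $3,726.00 + $3,552.00 = $111,651.00
Travel: 8.3 × ($120 ÷ 2) = 8.3 × $60.00 = $498.00
Total: $111,651.00 + $498.00 = $112,149.00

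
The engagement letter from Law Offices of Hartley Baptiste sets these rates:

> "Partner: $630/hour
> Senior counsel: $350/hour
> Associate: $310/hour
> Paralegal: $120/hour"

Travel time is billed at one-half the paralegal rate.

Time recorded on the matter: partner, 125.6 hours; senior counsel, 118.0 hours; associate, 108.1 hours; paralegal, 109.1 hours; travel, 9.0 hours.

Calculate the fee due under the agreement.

$167,571.00

Partner: 125.6 × $630 = $79,128.00
Senior counsel: 118.0 × $350 = $41,300.00
Associate: 108.1 × $310 = $33,511.00
Paralegal: 109.1 × $120 = $13,092.00
Subtotal: $79,128.00 + $41,300.00 + $33,511.00 + $13,092.00 = $167,031.00
Travel: 9.0 × ($120 ÷ 2) = 9.0 × $60.00 = $540.00
Total: $167,031.00 + $540.00 = $167,571.00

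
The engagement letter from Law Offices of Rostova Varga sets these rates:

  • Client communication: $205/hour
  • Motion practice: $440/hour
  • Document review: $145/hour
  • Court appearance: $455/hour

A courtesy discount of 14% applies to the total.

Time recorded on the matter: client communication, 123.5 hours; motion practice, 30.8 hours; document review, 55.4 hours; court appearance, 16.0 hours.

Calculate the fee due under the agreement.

$46,596.95

Client communication: 123.5 × $205 = $25,317.50
Motion practice: 30.8 × $440 = $13,552.00
Document review: 55.4 × $145 = $8,033.00
Court appearance: 16.0 × $455 = $7,280.00
Subtotal: $54,182.50
Less 14% discount: −$7,585.55
Total: $54,182.50 − $7,585.55 = $46,596.95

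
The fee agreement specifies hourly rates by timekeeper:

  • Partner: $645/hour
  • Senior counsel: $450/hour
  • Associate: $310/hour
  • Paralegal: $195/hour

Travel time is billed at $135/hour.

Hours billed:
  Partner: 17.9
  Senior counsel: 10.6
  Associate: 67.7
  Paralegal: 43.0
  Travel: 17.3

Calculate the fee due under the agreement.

Partner: 17.9 × $645 = $11,545.50
Senior counsel: 10.6 × $450 = $4,770.00
Associate: 67.7 × $310 = $20,987.00
Paralegal: 43.0 × $195 = $8,385.00
Subtotal: $11,545.50 + $4,770.00 + $20,987.00 + $8,385.00 = $45,687.50
Travel: 17.3 × $135 = $2,335.50
Total: $45,687.50 + $2,335.50 = $48,023.00

$48,023.00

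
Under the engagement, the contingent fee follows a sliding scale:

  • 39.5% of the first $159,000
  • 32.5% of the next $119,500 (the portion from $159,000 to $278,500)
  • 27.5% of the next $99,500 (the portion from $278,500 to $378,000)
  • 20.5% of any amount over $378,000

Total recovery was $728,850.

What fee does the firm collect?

First $159,000 at 39.5% = $62,805.00
Next $119,500 at 32.5% = $38,837.50
Next $99,500 at 27.5% = $27,362.50
Remaining $350,850 at 20.5% = $71,924.25
Fee: $62,805.00 + $38,837.50 + $27,362.50 + $71,924.25 = $200,929.25

$200,929.25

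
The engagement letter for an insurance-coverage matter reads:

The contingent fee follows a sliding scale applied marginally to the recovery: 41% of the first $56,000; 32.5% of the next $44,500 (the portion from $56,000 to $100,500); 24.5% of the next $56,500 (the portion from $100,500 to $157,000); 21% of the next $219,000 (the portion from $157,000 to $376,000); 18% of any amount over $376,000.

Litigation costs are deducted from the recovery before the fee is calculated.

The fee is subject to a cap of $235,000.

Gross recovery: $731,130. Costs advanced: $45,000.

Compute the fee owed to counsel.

Fee base (net of costs): $731,130 − $45,000 = $686,130
First $56,000 at 41% = $22,960.00
Next $44,500 at 32.5% = $14,462.50
Next $56,500 at 24.5% = $13,842.50
Next $219,000 at 21% = $45,990.00
Remaining $310,130 at 18% = $55,823.40
Fee: $22,960.00 + $14,462.50 + $13,842.50 + $45,990.00 + $55,823.40 = $153,078.40
$153,078.40 is under the $235,000 cap.

$153,078.40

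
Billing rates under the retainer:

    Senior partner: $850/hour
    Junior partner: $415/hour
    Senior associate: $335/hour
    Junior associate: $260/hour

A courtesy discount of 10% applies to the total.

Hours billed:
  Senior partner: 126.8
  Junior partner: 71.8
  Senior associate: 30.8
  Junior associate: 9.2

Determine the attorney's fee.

$135,258.30

Senior partner: 126.8 × $850 = $107,780.00
Junior partner: 71.8 × $415 = $29,797.00
Senior associate: 30.8 × $335 = $10,318.00
Junior associate: 9.2 × $260 = $2,392.00
Subtotal: $150,287.00
Less 10% discount: −$15,028.70
Total: $150,287.00 − $15,028.70 = $135,258.30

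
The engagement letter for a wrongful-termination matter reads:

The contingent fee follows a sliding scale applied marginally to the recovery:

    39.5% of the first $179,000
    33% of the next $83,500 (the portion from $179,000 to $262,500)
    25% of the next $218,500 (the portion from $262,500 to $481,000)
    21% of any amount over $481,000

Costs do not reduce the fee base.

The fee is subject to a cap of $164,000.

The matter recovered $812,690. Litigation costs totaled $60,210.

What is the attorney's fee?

Fee base is the gross recovery, $812,690; costs are reimbursed separately.
First $179,000 at 39.5% = $70,705.00
Next $83,500 at 33% = $27,555.00
Next $218,500 at 25% = $54,625.00
Remaining $331,690 at 21% = $69,654.90
Fee: $70,705.00 + $27,555.00 + $54,625.00 + $69,654.90 = $222,539.90
$222,539.90 exceeds the $164,000 cap, so the fee is capped at $164,000.00.

$164,000.00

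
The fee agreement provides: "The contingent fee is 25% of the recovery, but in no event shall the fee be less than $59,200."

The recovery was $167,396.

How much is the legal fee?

$59,200.00

25% of $167,396 = $41,849.00
That is below the $59,200 minimum, so the minimum applies.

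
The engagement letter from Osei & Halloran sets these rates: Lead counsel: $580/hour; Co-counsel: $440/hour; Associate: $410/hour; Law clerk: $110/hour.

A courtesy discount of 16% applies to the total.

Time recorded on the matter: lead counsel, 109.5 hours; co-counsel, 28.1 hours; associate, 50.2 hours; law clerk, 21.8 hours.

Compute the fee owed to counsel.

Lead counsel: 109.5 × $580 = $63,510.00
Co-counsel: 28.1 × $440 = $12,364.00
Associate: 50.2 × $410 = $20,582.00
Law clerk: 21.8 × $110 = $2,398.00
Subtotal: $98,854.00
Less 16% discount: −$15,816.64
Total: $98,854.00 − $15,816.64 = $83,037.36

$83,037.36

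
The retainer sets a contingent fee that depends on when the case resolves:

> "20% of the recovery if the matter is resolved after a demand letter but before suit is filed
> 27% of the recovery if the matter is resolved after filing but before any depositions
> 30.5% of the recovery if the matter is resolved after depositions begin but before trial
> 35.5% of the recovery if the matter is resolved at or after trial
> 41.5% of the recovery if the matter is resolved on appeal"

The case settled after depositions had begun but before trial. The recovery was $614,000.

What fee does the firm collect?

The matter settled after depositions had begun but before trial, so the 30.5% rate applies.
$614,000 × 30.5% = $187,270.00

$187,270.00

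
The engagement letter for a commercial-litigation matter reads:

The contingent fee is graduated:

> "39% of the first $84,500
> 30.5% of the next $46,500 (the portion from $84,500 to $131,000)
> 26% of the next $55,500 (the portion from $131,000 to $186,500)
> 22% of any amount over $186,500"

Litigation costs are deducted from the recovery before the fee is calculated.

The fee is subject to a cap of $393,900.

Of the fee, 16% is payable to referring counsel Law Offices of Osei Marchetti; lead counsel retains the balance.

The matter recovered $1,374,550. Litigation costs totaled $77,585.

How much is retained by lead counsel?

Fee base (net of costs): $1,374,550 − $77,585 = $1,296,965
First $84,500 at 39% = $32,955.00
Next $46,500 at 30.5% = $14,182.50
Next $55,500 at 26% = $14,430.00
Remaining $1,110,465 at 22% = $244,302.30
Fee: $32,955.00 + $14,182.50 + $14,430.00 + $244,302.30 = $305,869.80
$305,869.80 is under the $393,900 cap.
Referral share: 16% of $305,869.80 = $48,939.17; lead counsel retains $305,869.80 − $48,939.17 = $256,930.63.

$256,930.63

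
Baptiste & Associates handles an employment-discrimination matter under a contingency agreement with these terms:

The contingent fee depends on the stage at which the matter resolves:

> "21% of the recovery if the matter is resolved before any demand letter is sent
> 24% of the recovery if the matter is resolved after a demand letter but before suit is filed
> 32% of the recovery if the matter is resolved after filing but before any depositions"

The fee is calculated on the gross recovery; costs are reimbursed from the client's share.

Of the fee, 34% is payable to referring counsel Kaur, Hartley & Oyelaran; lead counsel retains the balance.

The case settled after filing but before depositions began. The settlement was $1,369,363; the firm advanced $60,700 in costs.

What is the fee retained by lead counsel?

Fee base is the gross recovery, $1,369,363; costs are reimbursed separately.
The matter settled after filing but before depositions began, so the 32% rate applies.
$1,369,363 × 32% = $438,196.16
Referral share: 34% of $438,196.16 = $148,986.69; lead counsel retains $438,196.16 − $148,986.69 = $289,209.47.

$289,209.47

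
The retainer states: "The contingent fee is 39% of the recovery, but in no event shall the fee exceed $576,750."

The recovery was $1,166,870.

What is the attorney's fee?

39% of $1,166,870 = $455,079.30
That is under the $576,750 cap.

$455,079.30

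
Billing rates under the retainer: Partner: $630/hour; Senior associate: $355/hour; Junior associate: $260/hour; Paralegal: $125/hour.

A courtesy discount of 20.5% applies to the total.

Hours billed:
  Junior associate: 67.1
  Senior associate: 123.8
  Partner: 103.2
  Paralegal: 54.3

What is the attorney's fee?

$105,892.81

Partner: 103.2 × $630 = $65,016.00
Senior associate: 123.8 × $355 = $43,949.00
Junior associate: 67.1 × $260 = $17,446.00
Paralegal: 54.3 × $125 = $6,787.50
Subtotal: $133,198.50
Less 20.5% discount: −$27,305.69
Total: $133,198.50 − $27,305.69 = $105,892.81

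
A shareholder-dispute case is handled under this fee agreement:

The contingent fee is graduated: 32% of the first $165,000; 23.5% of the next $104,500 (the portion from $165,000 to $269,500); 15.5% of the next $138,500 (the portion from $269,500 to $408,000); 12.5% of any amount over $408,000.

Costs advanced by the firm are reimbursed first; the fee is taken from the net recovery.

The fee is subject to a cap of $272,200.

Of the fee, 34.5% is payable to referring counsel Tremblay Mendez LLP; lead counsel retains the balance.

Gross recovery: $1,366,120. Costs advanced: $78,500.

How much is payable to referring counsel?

$72,028.24

Fee base (net of costs): $1,366,120 − $78,500 = $1,287,620
First $165,000 at 32% = $52,800.00
Next $104,500 at 23.5% = $24,557.50
Next $138,500 at 15.5% = $21,467.50
Remaining $879,620 at 12.5% = $109,952.50
Fee: $52,800.00 + $24,557.50 + $21,467.50 + $109,952.50 = $208,777.50
$208,777.50 is under the $272,200 cap.
Referral share: 34.5% of $208,777.50 = $72,028.24; lead counsel retains $208,777.50 − $72,028.24 = $136,749.26.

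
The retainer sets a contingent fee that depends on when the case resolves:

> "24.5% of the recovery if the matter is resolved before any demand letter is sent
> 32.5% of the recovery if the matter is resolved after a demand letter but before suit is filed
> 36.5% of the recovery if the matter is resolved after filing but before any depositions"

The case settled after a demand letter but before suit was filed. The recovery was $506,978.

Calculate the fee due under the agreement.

$164,767.85

The matter settled after a demand letter but before suit was filed, so the 32.5% rate applies.
$506,978 × 32.5% = $164,767.85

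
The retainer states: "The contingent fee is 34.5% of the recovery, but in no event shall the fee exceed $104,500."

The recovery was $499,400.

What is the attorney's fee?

34.5% of $499,400 = $172,293.00
That exceeds the $104,500 cap, so the fee is capped at $104,500.

$104,500.00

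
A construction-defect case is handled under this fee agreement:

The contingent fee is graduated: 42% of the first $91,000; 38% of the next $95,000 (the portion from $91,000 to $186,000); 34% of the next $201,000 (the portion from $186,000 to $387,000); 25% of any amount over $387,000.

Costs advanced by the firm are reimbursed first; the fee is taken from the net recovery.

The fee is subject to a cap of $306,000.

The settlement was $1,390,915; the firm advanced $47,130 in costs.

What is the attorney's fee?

Fee base (net of costs): $1,390,915 − $47,130 = $1,343,785
First $91,000 at 42% = $38,220.00
Next $95,000 at 38% = $36,100.00
Next $201,000 at 34% = $68,340.00
Remaining $956,785 at 25% = $239,196.25
Fee: $38,220.00 + $36,100.00 + $68,340.00 + $239,196.25 = $381,856.25
$381,856.25 exceeds the $306,000 cap, so the fee is capped at $306,000.00.

$306,000.00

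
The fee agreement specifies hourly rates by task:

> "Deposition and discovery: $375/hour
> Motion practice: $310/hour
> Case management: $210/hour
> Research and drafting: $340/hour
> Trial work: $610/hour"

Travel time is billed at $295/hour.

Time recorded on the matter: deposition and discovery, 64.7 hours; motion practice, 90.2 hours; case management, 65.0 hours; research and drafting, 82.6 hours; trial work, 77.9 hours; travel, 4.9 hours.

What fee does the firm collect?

Deposition and discovery: 64.7 × $375 = $24,262.50
Motion practice: 90.2 × $310 = $27,962.00
Case management: 65.0 × $210 = $13,650.00
Research and drafting: 82.6 × $340 = $28,084.00
Trial work: 77.9 × $610 = $47,519.00
Subtotal: $24,262.50 + $27,962.00 + $13,650.00 + $28,084.00 + $47,519.00 = $141,477.50
Travel: 4.9 × $295 = $1,445.50
Total: $141,477.50 + $1,445.50 = $142,923.00

$142,923.00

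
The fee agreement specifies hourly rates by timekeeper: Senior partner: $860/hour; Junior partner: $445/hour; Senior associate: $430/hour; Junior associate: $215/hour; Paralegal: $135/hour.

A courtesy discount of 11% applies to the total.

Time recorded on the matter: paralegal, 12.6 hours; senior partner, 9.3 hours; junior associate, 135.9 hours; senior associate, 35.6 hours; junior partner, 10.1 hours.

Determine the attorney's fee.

$52,260.80

Senior partner: 9.3 × $860 = $7,998.00
Junior partner: 10.1 × $445 = $4,494.50
Senior associate: 35.6 × $430 = $15,308.00
Junior associate: 135.9 × $215 = $29,218.50
Paralegal: 12.6 × $135 = $1,701.00
Subtotal: $58,720.00
Less 11% discount: −$6,459.20
Total: $58,720.00 − $6,459.20 = $52,260.80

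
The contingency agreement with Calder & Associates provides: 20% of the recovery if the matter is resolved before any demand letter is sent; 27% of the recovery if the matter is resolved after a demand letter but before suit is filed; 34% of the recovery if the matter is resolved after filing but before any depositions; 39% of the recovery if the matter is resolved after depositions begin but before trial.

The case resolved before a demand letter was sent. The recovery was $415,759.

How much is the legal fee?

$83,151.80

The matter resolved before a demand letter was sent, so the 20% rate applies.
$415,759 × 20% = $83,151.80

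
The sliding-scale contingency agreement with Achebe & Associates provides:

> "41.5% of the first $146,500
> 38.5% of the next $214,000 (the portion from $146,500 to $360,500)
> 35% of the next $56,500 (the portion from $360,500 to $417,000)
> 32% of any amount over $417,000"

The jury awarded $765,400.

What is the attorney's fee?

$274,450.50

First $146,500 at 41.5% = $60,797.50
Next $214,000 at 38.5% = $82,390.00
Next $56,500 at 35% = $19,775.00
Remaining $348,400 at 32% = $111,488.00
Fee: $60,797.50 + $82,390.00 + $19,775.00 + $111,488.00 = $274,450.50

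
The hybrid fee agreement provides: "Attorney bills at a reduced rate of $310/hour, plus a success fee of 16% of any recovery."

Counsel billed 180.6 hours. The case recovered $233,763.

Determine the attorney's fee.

$93,388.08

Hourly: 180.6 × $310 = $55,986.00
Success fee: 16% of $233,763 = $37,402.08
Total: $55,986.00 + $37,402.08 = $93,388.08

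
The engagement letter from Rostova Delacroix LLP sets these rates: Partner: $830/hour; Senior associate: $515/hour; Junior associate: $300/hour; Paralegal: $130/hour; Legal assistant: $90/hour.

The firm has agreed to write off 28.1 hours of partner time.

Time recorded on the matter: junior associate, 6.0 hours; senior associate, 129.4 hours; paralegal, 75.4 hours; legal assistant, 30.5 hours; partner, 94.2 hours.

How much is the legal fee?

Partner: 94.2 × $830 = $78,186.00
Senior associate: 129.4 × $515 = $66,641.00
Junior associate: 6.0 × $300 = $1,800.00
Paralegal: 75.4 × $130 = $9,802.00
Legal assistant: 30.5 × $90 = $2,745.00
Subtotal: $159,174.00
Write-off: 28.1 × $830 = $23,323.00
Total: $159,174.00 − $23,323.00 = $135,851.00

$135,851.00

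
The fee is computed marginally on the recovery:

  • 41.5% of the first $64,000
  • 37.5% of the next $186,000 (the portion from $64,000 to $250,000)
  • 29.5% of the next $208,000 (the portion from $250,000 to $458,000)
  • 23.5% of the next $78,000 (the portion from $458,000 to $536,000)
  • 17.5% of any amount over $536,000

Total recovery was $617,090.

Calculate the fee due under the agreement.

First $64,000 at 41.5% = $26,560.00
Next $186,000 at 37.5% = $69,750.00
Next $208,000 at 29.5% = $61,360.00
Next $78,000 at 23.5% = $18,330.00
Remaining $81,090 at 17.5% = $14,190.75
Fee: $26,560.00 + $69,750.00 + $61,360.00 + $18,330.00 + $14,190.75 = $190,190.75

$190,190.75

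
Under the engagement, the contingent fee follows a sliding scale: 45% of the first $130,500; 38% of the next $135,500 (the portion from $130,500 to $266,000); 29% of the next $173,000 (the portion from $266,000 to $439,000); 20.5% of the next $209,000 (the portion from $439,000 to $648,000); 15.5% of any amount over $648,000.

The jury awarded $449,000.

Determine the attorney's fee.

$162,435.00

First $130,500 at 45% = $58,725.00
Next $135,500 at 38% = $51,490.00
Next $173,000 at 29% = $50,170.00
Remaining $10,000 at 20.5% = $2,050.00
Fee: $58,725.00 + $51,490.00 + $50,170.00 + $2,050.00 = $162,435.00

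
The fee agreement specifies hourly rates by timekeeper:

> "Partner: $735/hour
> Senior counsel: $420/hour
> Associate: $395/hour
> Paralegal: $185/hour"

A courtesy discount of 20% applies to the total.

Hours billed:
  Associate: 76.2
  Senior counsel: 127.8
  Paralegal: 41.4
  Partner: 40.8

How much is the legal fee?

$97,137.60

Partner: 40.8 × $735 = $29,988.00
Senior counsel: 127.8 × $420 = $53,676.00
Associate: 76.2 × $395 = $30,099.00
Paralegal: 41.4 × $185 = $7,659.00
Subtotal: $121,422.00
Less 20% discount: −$24,284.40
Total: $121,422.00 − $24,284.40 = $97,137.60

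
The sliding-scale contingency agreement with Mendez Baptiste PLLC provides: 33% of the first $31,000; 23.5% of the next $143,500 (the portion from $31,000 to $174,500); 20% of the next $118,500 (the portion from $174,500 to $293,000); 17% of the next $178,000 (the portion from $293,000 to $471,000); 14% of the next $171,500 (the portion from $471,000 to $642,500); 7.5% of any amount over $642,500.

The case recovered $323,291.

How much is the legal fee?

First $31,000 at 33% = $10,230.00
Next $143,500 at 23.5% = $33,722.50
Next $118,500 at 20% = $23,700.00
Remaining $30,291 at 17% = $5,149.47
Fee: $10,230.00 + $33,722.50 + $23,700.00 + $5,149.47 = $72,801.97

$72,801.97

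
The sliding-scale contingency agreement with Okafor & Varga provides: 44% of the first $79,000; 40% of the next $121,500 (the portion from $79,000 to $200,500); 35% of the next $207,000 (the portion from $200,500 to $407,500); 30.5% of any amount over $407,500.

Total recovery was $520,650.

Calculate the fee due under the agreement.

$190,320.75

First $79,000 at 44% = $34,760.00
Next $121,500 at 40% = $48,600.00
Next $207,000 at 35% = $72,450.00
Remaining $113,150 at 30.5% = $34,510.75
Fee: $34,760.00 + $48,600.00 + $72,450.00 + $34,510.75 = $190,320.75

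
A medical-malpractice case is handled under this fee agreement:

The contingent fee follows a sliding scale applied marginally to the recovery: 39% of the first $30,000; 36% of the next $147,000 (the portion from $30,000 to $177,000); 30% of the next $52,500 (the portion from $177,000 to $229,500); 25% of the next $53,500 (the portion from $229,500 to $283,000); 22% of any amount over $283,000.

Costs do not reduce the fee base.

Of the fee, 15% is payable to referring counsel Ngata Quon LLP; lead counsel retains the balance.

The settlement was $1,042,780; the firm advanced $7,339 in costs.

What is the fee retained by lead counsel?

$221,762.11

Fee base is the gross recovery, $1,042,780; costs are reimbursed separately.
First $30,000 at 39% = $11,700.00
Next $147,000 at 36% = $52,920.00
Next $52,500 at 30% = $15,750.00
Next $53,500 at 25% = $13,375.00
Remaining $759,780 at 22% = $167,151.60
Fee: $11,700.00 + $52,920.00 + $15,750.00 + $13,375.00 + $167,151.60 = $260,896.60
Referral share: 15% of $260,896.60 = $39,134.49; lead counsel retains $260,896.60 − $39,134.49 = $221,762.11.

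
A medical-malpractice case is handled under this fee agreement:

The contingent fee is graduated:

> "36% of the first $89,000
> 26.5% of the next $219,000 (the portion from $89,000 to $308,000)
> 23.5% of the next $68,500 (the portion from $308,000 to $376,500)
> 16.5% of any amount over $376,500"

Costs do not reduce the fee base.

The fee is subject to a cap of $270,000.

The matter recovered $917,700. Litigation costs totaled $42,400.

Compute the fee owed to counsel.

Fee base is the gross recovery, $917,700; costs are reimbursed separately.
First $89,000 at 36% = $32,040.00
Next $219,000 at 26.5% = $58,035.00
Next $68,500 at 23.5% = $16,097.50
Remaining $541,200 at 16.5% = $89,298.00
Fee: $32,040.00 + $58,035.00 + $16,097.50 + $89,298.00 = $195,470.50
$195,470.50 is under the $270,000 cap.

$195,470.50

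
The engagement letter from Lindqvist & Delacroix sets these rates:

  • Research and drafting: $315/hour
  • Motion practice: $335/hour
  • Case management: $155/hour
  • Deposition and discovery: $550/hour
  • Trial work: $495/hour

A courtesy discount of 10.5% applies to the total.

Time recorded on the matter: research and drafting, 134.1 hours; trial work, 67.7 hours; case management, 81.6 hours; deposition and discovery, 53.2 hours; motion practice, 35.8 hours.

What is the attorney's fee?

Research and drafting: 134.1 × $315 = $42,241.50
Motion practice: 35.8 × $335 = $11,993.00
Case management: 81.6 × $155 = $12,648.00
Deposition and discovery: 53.2 × $550 = $29,260.00
Trial work: 67.7 × $495 = $33,511.50
Subtotal: $129,654.00
Less 10.5% discount: −$13,613.67
Total: $129,654.00 − $13,613.67 = $116,040.33

$116,040.33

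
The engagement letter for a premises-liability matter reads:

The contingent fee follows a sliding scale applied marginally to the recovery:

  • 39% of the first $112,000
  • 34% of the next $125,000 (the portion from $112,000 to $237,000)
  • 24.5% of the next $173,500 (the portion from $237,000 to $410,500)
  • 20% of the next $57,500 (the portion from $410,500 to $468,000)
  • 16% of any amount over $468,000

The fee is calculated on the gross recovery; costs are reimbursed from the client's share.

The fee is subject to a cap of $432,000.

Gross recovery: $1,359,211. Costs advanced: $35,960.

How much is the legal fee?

$282,781.26

Fee base is the gross recovery, $1,359,211; costs are reimbursed separately.
First $112,000 at 39% = $43,680.00
Next $125,000 at 34% = $42,500.00
Next $173,500 at 24.5% = $42,507.50
Next $57,500 at 20% = $11,500.00
Remaining $891,211 at 16% = $142,593.76
Fee: $43,680.00 + $42,500.00 + $42,507.50 + $11,500.00 + $142,593.76 = $282,781.26
$282,781.26 is under the $432,000 cap.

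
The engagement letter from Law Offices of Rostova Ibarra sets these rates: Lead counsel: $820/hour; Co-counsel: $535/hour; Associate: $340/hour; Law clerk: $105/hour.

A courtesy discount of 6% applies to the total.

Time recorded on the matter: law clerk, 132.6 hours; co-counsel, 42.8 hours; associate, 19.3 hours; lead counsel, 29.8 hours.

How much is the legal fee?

$63,749.86

Lead counsel: 29.8 × $820 = $24,436.00
Co-counsel: 42.8 × $535 = $22,898.00
Associate: 19.3 × $340 = $6,562.00
Law clerk: 132.6 × $105 = $13,923.00
Subtotal: $67,819.00
Less 6% discount: −$4,069.14
Total: $67,819.00 − $4,069.14 = $63,749.86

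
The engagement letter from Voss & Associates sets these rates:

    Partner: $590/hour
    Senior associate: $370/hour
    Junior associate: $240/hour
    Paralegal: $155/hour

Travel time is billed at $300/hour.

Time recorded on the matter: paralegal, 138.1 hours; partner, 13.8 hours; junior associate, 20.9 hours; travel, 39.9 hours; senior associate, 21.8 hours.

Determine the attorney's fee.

$54,599.50

Partner: 13.8 × $590 = $8,142.00
Senior associate: 21.8 × $370 = $8,066.00
Junior associate: 20.9 × $240 = $5,016.00
Paralegal: 138.1 × $155 = $21,405.50
Subtotal: $8,142.00 + $8,066.00 + $5,016.00 + $21,405.50 = $42,629.50
Travel: 39.9 × $300 = $11,970.00
Total: $42,629.50 + $11,970.00 = $54,599.50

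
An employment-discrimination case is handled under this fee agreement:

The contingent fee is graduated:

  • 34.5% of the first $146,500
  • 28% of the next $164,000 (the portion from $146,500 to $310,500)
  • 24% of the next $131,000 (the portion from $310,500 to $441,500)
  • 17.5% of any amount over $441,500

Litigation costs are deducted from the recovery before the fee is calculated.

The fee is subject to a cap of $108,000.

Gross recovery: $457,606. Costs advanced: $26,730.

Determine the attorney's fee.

Fee base (net of costs): $457,606 − $26,730 = $430,876
First $146,500 at 34.5% = $50,542.50
Next $164,000 at 28% = $45,920.00
Remaining $120,376 at 24% = $28,890.24
Fee: $50,542.50 + $45,920.00 + $28,890.24 = $125,352.74
$125,352.74 exceeds the $108,000 cap, so the fee is capped at $108,000.00.

$108,000.00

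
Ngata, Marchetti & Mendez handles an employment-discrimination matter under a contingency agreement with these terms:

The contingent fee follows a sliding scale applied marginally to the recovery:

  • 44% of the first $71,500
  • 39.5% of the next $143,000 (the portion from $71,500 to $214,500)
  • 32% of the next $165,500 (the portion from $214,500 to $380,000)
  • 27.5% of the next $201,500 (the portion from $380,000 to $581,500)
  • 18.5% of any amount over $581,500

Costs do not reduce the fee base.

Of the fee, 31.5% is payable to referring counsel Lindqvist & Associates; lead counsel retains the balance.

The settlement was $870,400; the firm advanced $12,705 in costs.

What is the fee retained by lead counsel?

$171,088.34

Fee base is the gross recovery, $870,400; costs are reimbursed separately.
First $71,500 at 44% = $31,460.00
Next $143,000 at 39.5% = $56,485.00
Next $165,500 at 32% = $52,960.00
Next $201,500 at 27.5% = $55,412.50
Remaining $288,900 at 18.5% = $53,446.50
Fee: $31,460.00 + $56,485.00 + $52,960.00 + $55,412.50 + $53,446.50 = $249,764.00
Referral share: 31.5% of $249,764.00 = $78,675.66; lead counsel retains $249,764.00 − $78,675.66 = $171,088.34.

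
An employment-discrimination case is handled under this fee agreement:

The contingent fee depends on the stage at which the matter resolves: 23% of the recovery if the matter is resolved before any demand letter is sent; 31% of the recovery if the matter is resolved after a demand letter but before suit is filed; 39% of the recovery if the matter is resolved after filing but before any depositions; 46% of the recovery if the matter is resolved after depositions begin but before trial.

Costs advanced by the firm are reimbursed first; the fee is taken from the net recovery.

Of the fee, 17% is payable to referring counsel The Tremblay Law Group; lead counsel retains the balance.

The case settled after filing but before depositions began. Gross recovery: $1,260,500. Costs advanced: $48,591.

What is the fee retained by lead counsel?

Fee base (net of costs): $1,260,500 − $48,591 = $1,211,909
The matter settled after filing but before depositions began, so the 39% rate applies.
$1,211,909 × 39% = $472,644.51
Referral share: 17% of $472,644.51 = $80,349.57; lead counsel retains $472,644.51 − $80,349.57 = $392,294.94.

$392,294.94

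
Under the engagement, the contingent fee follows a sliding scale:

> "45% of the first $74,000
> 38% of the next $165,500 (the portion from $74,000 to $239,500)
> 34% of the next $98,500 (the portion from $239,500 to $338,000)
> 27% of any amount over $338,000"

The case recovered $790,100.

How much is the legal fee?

First $74,000 at 45% = $33,300.00
Next $165,500 at 38% = $62,890.00
Next $98,500 at 34% = $33,490.00
Remaining $452,100 at 27% = $122,067.00
Fee: $33,300.00 + $62,890.00 + $33,490.00 + $122,067.00 = $251,747.00

$251,747.00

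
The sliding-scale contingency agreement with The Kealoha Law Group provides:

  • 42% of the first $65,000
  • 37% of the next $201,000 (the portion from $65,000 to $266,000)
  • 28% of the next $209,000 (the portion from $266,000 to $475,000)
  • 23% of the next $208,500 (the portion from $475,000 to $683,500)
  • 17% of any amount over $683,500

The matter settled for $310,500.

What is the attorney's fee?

$114,130.00

First $65,000 at 42% = $27,300.00
Next $201,000 at 37% = $74,370.00
Remaining $44,500 at 28% = $12,460.00
Fee: $27,300.00 + $74,370.00 + $12,460.00 = $114,130.00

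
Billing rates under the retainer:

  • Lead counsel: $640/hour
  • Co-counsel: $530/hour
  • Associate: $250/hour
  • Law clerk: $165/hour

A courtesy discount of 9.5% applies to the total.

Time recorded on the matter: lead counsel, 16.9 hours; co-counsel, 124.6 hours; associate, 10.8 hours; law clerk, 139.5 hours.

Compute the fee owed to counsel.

Lead counsel: 16.9 × $640 = $10,816.00
Co-counsel: 124.6 × $530 = $66,038.00
Associate: 10.8 × $250 = $2,700.00
Law clerk: 139.5 × $165 = $23,017.50
Subtotal: $102,571.50
Less 9.5% discount: −$9,744.29
Total: $102,571.50 − $9,744.29 = $92,827.21

$92,827.21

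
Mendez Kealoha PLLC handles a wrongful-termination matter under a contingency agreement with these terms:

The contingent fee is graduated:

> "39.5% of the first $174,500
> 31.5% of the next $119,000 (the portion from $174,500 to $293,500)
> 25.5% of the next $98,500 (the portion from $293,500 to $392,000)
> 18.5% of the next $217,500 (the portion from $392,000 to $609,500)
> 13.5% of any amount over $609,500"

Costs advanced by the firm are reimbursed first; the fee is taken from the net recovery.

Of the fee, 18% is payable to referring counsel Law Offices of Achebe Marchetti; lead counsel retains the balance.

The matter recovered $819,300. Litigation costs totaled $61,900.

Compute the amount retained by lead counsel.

Fee base (net of costs): $819,300 − $61,900 = $757,400
First $174,500 at 39.5% = $68,927.50
Next $119,000 at 31.5% = $37,485.00
Next $98,500 at 25.5% = $25,117.50
Next $217,500 at 18.5% = $40,237.50
Remaining $147,900 at 13.5% = $19,966.50
Fee: $68,927.50 + $37,485.00 + $25,117.50 + $40,237.50 + $19,966.50 = $191,734.00
Referral share: 18% of $191,734.00 = $34,512.12; lead counsel retains $191,734.00 − $34,512.12 = $157,221.88.

$157,221.88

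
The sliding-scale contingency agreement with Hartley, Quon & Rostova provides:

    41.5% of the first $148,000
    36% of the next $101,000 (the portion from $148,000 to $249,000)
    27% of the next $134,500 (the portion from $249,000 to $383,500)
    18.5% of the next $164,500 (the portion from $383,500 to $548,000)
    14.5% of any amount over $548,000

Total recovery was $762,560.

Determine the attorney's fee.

$195,638.70

First $148,000 at 41.5% = $61,420.00
Next $101,000 at 36% = $36,360.00
Next $134,500 at 27% = $36,315.00
Next $164,500 at 18.5% = $30,432.50
Remaining $214,560 at 14.5% = $31,111.20
Fee: $61,420.00 + $36,360.00 + $36,315.00 + $30,432.50 + $31,111.20 = $195,638.70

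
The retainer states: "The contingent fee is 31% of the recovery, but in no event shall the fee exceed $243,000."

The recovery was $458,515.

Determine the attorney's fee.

31% of $458,515 = $142,139.65
That is under the $243,000 cap.

$142,139.65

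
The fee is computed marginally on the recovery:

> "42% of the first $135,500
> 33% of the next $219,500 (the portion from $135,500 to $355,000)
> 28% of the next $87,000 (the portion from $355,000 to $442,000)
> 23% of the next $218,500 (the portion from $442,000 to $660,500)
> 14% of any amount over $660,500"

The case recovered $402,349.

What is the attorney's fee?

$142,602.72

First $135,500 at 42% = $56,910.00
Next $219,500 at 33% = $72,435.00
Remaining $47,349 at 28% = $13,257.72
Fee: $56,910.00 + $72,435.00 + $13,257.72 = $142,602.72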